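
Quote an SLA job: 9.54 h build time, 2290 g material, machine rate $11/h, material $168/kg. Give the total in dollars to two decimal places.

$489.66

Time charge = 11 × 9.54 = $104.94.
Feedstock cost: 168 × 2290/1000 → $384.72.
Job cost: 104.94 + 384.72 = $489.66.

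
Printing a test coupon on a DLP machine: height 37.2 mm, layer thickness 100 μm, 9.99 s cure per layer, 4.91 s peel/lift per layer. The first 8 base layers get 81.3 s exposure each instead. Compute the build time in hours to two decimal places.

Layer count = ceil(37.2 / 0.1) = 372.
Base layers = 8 × (81.3 + 4.91), so 689.68 s.
Regular layers = 364 × (9.99 + 4.91), so 5423.6 s.
Total = 689.68 + 5423.6 = 6113.28 s = 1.70 hours.

1.70 hours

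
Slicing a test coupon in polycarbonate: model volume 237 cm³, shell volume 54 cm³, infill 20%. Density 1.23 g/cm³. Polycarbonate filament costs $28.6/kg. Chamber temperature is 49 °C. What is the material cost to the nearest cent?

$3.19

Volume inside the shell = 237 − 54 = 183 cm³.
Infill deposited: 0.20 × 183 → 36.6 cm³.
Total printed volume = 54 + 36.6 = 90.6 cm³.
Mass = 90.6 × 1.23 = 111.438 g.
Cost = 111.438 g / 1000 × $28.6/kg = $3.19.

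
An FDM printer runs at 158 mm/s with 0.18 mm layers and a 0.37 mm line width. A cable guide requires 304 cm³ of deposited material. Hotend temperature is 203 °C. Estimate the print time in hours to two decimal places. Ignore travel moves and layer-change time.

8.02 hours

Bead cross-section = 0.18 × 0.37, so 0.0666 mm².
Total extruded path = 304000/0.0666 = 4564564.6 mm.
Extrusion time = 4564564.6 / 158 = 28889.6 s.
That's 28889.6 s → 8.02 hours.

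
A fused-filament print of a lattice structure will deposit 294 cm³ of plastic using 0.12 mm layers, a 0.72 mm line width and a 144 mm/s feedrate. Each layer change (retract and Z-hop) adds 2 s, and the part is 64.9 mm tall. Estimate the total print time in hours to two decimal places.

6.86 hours

Line area: 0.12 × 0.72 → 0.0864 mm².
Path length: 294000 mm³ / 0.0864 mm² → 3402777.8 mm.
Extrusion time = 3402777.8 / 144, so 23630.4 s.
Number of layers: 64.9 / 0.12 → 541 (rounded up).
Z-hop total = 541 × 2 = 1082 s.
Total = 23630.4 + 1082 = 24712.4 s = 6.86 hours.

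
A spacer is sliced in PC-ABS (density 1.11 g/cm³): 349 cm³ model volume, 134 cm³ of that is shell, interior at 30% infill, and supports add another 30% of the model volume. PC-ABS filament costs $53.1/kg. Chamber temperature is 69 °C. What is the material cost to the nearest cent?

Infill region: 349 − 134 → 215 cm³.
Infill volume: 0.30 × 215 → 64.5 cm³.
Support = 0.30 × 349, so 104.7 cm³.
Total extruded = 134 + 64.5 + 104.7 = 303.2 cm³.
Mass: 303.2 × 1.11 → 336.552 g.
At $53.1/kg: 336.552/1000 × 53.1 = $17.87.

$17.87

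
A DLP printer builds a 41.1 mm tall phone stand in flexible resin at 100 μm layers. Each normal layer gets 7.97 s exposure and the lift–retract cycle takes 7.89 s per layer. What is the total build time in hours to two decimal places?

Layer count = ceil(41.1 / 0.1) = 411.
Per-layer time = 7.97 + 7.89, so 15.86 s.
Total = 411 × 15.86 = 6518.46 s = 1.81 hours.

1.81 hours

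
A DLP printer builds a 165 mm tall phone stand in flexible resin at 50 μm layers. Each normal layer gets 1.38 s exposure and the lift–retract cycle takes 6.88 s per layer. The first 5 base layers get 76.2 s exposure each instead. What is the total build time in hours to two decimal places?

Layers = ⌈165/0.05⌉ = 3300.
Burn-in layers: 5 × (76.2 + 6.88) → 415.4 s.
Normal layers = 3295 × (1.38 + 6.88) = 27216.7 s.
Sum: 415.4 + 27216.7 = 27632.1 s → 7.68 hours.

7.68 hours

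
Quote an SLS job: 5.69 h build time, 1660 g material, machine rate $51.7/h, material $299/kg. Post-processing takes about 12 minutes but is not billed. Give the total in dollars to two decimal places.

Machine-time cost: 51.7 × 5.69 → $294.173.
Feedstock cost = 299 × 1660/1000, so $496.34.
Total = 294.173 + 496.34 = 790.513 ≈ $790.51.

$790.51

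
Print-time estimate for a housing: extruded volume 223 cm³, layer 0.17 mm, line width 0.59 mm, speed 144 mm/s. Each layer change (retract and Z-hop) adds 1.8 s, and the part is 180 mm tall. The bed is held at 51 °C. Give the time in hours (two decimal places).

4.82 hours

Bead cross-section = 0.17 × 0.59, so 0.1003 mm².
Toolpath length = 223 cm³ / 0.1003 mm² = 223000 / 0.1003 = 2223330 mm.
Time extruding = 2223330 / 144 = 15439.8 s.
Layers = ⌈180/0.17⌉ = 1059.
Z-hop total = 1059 × 1.8, so 1906.2 s.
Total = 15439.8 + 1906.2 = 17346 s = 4.82 hours.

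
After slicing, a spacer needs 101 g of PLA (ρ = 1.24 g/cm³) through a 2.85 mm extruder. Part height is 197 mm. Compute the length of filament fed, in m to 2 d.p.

Extruded volume: 101/1.24 = 81.4516 cm³ (81451.6 mm³).
Filament cross-section = π × (2.85/2)² = 6.3794 mm².
L = V/A = 81451.6/6.3794 = 12767.91 mm → 12.77 m.

12.77 m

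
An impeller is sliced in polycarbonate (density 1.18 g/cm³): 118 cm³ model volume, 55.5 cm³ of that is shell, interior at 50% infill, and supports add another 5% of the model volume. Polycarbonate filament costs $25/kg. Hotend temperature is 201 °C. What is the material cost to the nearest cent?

Interior volume = 118 − 55.5 = 62.5 cm³.
Infill volume = 0.50 × 62.5, so 31.25 cm³.
Support: 0.05 × 118 → 5.9 cm³.
Total printed volume = 55.5 + 31.25 + 5.9 = 92.65 cm³.
Mass: 92.65 × 1.18 → 109.327 g.
At $25/kg: 109.327/1000 × 25 = $2.73.

$2.73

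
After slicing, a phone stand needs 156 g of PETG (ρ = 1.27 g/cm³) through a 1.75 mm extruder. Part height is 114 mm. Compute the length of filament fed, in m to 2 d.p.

Volume = 156 g / 1.27 g·cm⁻³ = 122.8346 cm³ = 122834.6 mm³.
Cross-section of 1.75 mm filament: π·(1.75/2)² = 2.4053 mm².
Length = 122834.6 / 2.4053 = 51068.31 mm = 51.07 m.

51.07 m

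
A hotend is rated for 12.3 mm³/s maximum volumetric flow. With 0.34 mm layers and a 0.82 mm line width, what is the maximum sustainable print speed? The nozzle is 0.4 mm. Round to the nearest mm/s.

44 mm/s

Extrusion cross-section = 0.34 × 0.82, so 0.2788 mm².
v_max = Q/A = 12.3/0.2788 = 44.12 mm/s → 44 mm/s.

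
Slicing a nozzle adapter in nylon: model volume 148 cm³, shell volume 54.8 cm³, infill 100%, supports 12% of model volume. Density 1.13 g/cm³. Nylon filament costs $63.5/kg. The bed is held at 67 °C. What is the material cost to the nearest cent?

Volume inside the shell = 148 − 54.8 = 93.2 cm³.
Infill volume = 1.00 × 93.2 = 93.2 cm³.
Support: 0.12 × 148 → 17.76 cm³.
Total printed volume = 54.8 + 93.2 + 17.76, so 165.76 cm³.
Mass = 165.76 × 1.13 = 187.3088 g.
Cost = 187.3088 g / 1000 × $63.5/kg = $11.89.

$11.89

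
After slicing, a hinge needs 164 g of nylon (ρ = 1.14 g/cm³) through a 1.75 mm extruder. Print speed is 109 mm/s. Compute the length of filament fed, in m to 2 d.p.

59.81 m

Extruded volume: 164/1.14 = 143.8596 cm³ (143859.6 mm³).
A = π r² = π × 0.875² = 2.4053 mm².
Length = 143859.6 / 2.4053 = 59809.42 mm = 59.81 m.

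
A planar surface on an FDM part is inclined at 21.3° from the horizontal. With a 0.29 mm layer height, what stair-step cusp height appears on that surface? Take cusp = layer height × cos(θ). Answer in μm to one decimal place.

270.2 μm

Cusp = layer height × cos(21.3°) = 0.29 × 0.9317 = 0.270193 mm = 270.2 μm.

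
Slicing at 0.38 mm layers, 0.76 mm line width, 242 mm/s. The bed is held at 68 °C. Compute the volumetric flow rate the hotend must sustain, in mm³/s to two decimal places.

69.89

Bead cross-section: 0.38 × 0.76 → 0.2888 mm².
Volumetric flow = 242 × 0.2888 = 69.89 mm³/s.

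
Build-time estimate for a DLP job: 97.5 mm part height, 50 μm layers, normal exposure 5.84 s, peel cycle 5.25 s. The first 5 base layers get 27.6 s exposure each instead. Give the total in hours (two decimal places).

6.04 hours

Layer count = ceil(97.5 / 0.05) = 1950.
Burn-in layers = 5 × (27.6 + 5.25) = 164.25 s.
Remaining layers: 1945 × (5.84 + 5.25) → 21570.05 s.
Total = 164.25 + 21570.05 = 21734.3 s = 6.04 hours.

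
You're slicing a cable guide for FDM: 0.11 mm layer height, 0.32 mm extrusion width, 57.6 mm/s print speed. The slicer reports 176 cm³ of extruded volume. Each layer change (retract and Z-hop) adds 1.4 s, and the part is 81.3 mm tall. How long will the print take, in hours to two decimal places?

24.40 hours

Extrusion cross-section = 0.11 × 0.32, so 0.0352 mm².
Toolpath length = 176 cm³ / 0.0352 mm² = 176000 / 0.0352 = 5000000 mm.
Time extruding = 5000000 / 57.6, so 86805.6 s.
Number of layers: 81.3 / 0.11 → 740 (rounded up).
Z-hop total = 740 × 1.4, so 1036 s.
Altogether 86805.6 + 1036 = 87841.6 s, i.e. 24.40 hours.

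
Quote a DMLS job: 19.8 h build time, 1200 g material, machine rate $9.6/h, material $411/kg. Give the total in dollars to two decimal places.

Time charge: 9.6 × 19.8 → $190.08.
Feedstock cost = 411 × 1200/1000, so $493.20.
Total = 190.08 + 493.20 = $683.28.

$683.28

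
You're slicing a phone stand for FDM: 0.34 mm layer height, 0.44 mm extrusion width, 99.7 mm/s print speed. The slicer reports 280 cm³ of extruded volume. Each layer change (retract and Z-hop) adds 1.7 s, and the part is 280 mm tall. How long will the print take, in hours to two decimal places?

5.60 hours

Line area = 0.34 × 0.44, so 0.1496 mm².
Total extruded path = 280000/0.1496 = 1871657.8 mm.
Print-move time = 1871657.8 / 99.7, so 18772.9 s.
Layer count = ceil(280 / 0.34) = 824.
Z-hop total: 824 × 1.7 → 1400.8 s.
Altogether 18772.9 + 1400.8 = 20173.7 s, i.e. 5.60 hours.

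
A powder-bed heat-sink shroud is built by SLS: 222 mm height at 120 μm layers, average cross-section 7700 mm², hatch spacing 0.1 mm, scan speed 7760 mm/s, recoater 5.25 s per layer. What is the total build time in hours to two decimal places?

7.80 hours

Layers = ⌈222/0.12⌉ = 1850.
Scan path per layer: 7700 / 0.1 → 77000 mm.
Per-layer scan time = 77000 / 7760 = 9.9227 s.
Time per layer = 9.9227 + 5.25 = 15.1727 s.
Build time = 1850 × 15.1727 = 28069.495 s = 7.80 hours.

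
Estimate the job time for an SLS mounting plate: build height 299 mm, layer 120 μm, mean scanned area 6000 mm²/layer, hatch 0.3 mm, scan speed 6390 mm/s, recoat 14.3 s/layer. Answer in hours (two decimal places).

12.07 hours

Number of layers: 299 / 0.12 → 2492 (rounded up).
Per-layer scan distance = 6000 / 0.3 = 20000 mm.
Scan time per layer: 20000 / 6390 → 3.1299 s.
Per-layer time = 3.1299 + 14.3, so 17.4299 s.
2492 layers × 17.4299 s/layer = 43435.3108 s, i.e. 12.07 hours.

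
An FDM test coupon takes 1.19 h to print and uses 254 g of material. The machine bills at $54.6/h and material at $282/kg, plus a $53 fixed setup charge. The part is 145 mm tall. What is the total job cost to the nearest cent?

Machine cost = 54.6 × 1.19 = $64.974.
Material charge = 282 × 254/1000 = $71.628.
Adding setup: 64.974 + 71.628 + 53 → 189.602 ≈ $189.60.

$189.60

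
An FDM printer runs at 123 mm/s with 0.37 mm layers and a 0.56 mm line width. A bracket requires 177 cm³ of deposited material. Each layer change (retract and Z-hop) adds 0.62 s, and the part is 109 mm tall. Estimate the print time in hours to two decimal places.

1.98 hours

Extrusion cross-section: 0.37 × 0.56 → 0.2072 mm².
Toolpath length = 177 cm³ / 0.2072 mm² = 177000 / 0.2072 = 854247.1 mm.
Print-move time: 854247.1 / 123 → 6945.1 s.
Layers = ⌈109/0.37⌉ = 295.
Non-print overhead = 295 × 0.62, so 182.9 s.
Altogether 6945.1 + 182.9 = 7128 s, i.e. 1.98 hours.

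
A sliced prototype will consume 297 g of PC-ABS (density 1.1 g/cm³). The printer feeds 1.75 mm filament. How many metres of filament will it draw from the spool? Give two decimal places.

Volume = 297 g / 1.1 g·cm⁻³ = 270 cm³ = 270000 mm³.
Filament cross-section = π × (1.75/2)² = 2.4053 mm².
L = V/A = 270000/2.4053 = 112252.11 mm → 112.25 m.

112.25 m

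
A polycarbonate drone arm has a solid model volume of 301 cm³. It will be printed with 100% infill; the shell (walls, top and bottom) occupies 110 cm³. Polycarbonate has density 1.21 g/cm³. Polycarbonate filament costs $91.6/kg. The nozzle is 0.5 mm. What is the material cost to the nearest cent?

$33.36

Volume inside the shell = 301 − 110 = 191 cm³.
Infill volume: 1.00 × 191 → 191 cm³.
Total extruded: 110 + 191 → 301 cm³.
Mass: 301 × 1.21 → 364.21 g.
Cost = 364.21 g / 1000 × $91.6/kg = $33.36.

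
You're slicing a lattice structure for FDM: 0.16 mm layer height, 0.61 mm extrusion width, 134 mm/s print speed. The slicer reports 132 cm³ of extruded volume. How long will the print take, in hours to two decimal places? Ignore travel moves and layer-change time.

Bead cross-section = 0.16 × 0.61 = 0.0976 mm².
Total extruded path = 132000/0.0976 = 1352459 mm.
Print-move time = 1352459 / 134 = 10093 s.
Converting: 10093 s = 2.80 hours.

2.80 hours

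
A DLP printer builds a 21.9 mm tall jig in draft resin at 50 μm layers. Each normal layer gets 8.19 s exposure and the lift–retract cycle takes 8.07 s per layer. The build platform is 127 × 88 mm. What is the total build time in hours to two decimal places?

1.98 hours

Layers = ⌈21.9/0.05⌉ = 438.
Per-layer time: 8.19 + 8.07 → 16.26 s.
Total = 438 × 16.26 = 7121.88 s = 1.98 hours.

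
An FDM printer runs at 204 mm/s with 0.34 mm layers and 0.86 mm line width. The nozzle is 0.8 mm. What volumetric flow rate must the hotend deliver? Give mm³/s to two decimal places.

Bead cross-section: 0.34 × 0.86 → 0.2924 mm².
Volumetric flow = 204 × 0.2924 = 59.65 mm³/s.

59.65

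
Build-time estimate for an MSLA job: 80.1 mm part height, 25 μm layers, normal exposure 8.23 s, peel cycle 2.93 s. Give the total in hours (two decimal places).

Number of layers: 80.1 / 0.025 → 3204 (rounded up).
Per-layer time = 8.23 + 2.93 = 11.16 s.
Build time: 3204 × 11.16 s = 35756.64 s, i.e. 9.93 hours.

9.93 hours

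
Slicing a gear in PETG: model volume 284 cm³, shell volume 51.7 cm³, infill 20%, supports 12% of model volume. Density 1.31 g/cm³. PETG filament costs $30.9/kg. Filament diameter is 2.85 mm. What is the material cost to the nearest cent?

Interior volume: 284 − 51.7 → 232.3 cm³.
Deposited infill = 0.20 × 232.3, so 46.46 cm³.
Support = 0.12 × 284, so 34.08 cm³.
Total extruded: 51.7 + 46.46 + 34.08 → 132.24 cm³.
Mass = 132.24 × 1.31, so 173.2344 g.
At $30.9/kg: 173.2344/1000 × 30.9 = $5.35.

$5.35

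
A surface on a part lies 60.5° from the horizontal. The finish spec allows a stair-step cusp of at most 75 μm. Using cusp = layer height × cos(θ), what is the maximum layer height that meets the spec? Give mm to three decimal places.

0.152 mm

t = h_c / cos θ = 0.075 / 0.4924 = 0.152 mm.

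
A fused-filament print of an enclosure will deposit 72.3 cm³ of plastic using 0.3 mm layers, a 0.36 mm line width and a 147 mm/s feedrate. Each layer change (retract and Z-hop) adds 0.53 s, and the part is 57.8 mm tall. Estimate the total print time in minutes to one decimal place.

77.6 minutes

Bead cross-section = 0.3 × 0.36, so 0.108 mm².
Total extruded path = 72300/0.108 = 669444.4 mm.
Print-move time: 669444.4 / 147 → 4554 s.
Layers = ⌈57.8/0.3⌉ = 193.
Z-hop total = 193 × 0.53 = 102.29 s.
Total = 4554 + 102.29 = 4656.29 s = 77.6 minutes.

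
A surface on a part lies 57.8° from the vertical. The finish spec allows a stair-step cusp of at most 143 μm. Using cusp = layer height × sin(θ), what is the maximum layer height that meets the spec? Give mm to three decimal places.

0.169 mm

t = h_c / sin θ = 0.143 / 0.8462 = 0.169 mm.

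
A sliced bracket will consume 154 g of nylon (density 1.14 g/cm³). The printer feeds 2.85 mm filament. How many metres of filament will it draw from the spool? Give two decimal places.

Extruded volume: 154/1.14 = 135.0877 cm³ (135087.7 mm³).
A = π r² = π × 1.425² = 6.3794 mm².
Length = 135087.7 / 6.3794 = 21175.61 mm = 21.18 m.

21.18 m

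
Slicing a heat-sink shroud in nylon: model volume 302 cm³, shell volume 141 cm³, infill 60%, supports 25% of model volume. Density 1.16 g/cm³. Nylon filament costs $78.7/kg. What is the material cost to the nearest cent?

$28.58

Volume inside the shell = 302 − 141 = 161 cm³.
Infill deposited: 0.60 × 161 → 96.6 cm³.
Support = 0.25 × 302 = 75.5 cm³.
Total extruded: 141 + 96.6 + 75.5 → 313.1 cm³.
Mass: 313.1 × 1.16 → 363.196 g.
Cost = 363.196 g / 1000 × $78.7/kg = $28.58.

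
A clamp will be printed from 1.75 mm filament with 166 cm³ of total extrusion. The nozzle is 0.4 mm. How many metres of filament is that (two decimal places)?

69.01 m

A = π r² = π × 0.875² = 2.4053 mm².
Length = 166 cm³ / 2.4053 mm² = 166000 / 2.4053 = 69014.26 mm = 69.01 m.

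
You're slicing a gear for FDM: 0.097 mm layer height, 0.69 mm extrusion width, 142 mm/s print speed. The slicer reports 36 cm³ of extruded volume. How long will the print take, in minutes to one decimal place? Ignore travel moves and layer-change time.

Extrusion cross-section = 0.097 × 0.69 = 0.06693 mm².
Path length: 36000 mm³ / 0.06693 mm² → 537875.4 mm.
Extrusion time: 537875.4 / 142 → 3787.9 s.
Converting: 3787.9 s = 63.1 minutes.

63.1 minutes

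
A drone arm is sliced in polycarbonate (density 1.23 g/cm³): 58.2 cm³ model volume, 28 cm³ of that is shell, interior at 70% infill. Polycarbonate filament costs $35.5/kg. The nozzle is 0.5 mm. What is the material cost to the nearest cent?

Infill region: 58.2 − 28 → 30.2 cm³.
Infill volume = 0.70 × 30.2 = 21.14 cm³.
Total printed volume = 28 + 21.14 = 49.14 cm³.
Mass = 49.14 × 1.23 = 60.4422 g.
At $35.5/kg: 60.4422/1000 × 35.5 = $2.15.

$2.15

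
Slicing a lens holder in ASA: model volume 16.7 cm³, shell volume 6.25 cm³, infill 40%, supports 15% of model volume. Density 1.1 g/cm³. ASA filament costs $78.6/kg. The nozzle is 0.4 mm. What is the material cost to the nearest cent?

Interior volume: 16.7 − 6.25 → 10.45 cm³.
Deposited infill = 0.40 × 10.45, so 4.18 cm³.
Support = 0.15 × 16.7 = 2.505 cm³.
Total printed volume = 6.25 + 4.18 + 2.505 = 12.935 cm³.
Mass = 12.935 × 1.1 = 14.2285 g.
At $78.6/kg: 14.2285/1000 × 78.6 = $1.12.

$1.12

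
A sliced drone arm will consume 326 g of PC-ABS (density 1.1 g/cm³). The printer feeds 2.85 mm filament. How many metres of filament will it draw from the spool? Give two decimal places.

46.46 m

Volume = 326 g / 1.1 g·cm⁻³ = 296.3636 cm³ = 296363.6 mm³.
Cross-section of 2.85 mm filament: π·(2.85/2)² = 6.3794 mm².
L = V/A = 296363.6/6.3794 = 46456.34 mm → 46.46 m.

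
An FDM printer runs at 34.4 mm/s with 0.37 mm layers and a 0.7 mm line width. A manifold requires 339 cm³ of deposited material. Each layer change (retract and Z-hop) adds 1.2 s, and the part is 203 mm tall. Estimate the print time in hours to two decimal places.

10.75 hours

Line area: 0.37 × 0.7 → 0.259 mm².
Path length: 339000 mm³ / 0.259 mm² → 1308880.3 mm.
Time extruding: 1308880.3 / 34.4 → 38048.8 s.
Layers = ⌈203/0.37⌉ = 549.
Layer-change overhead = 549 × 1.2, so 658.8 s.
Total = 38048.8 + 658.8 = 38707.6 s = 10.75 hours.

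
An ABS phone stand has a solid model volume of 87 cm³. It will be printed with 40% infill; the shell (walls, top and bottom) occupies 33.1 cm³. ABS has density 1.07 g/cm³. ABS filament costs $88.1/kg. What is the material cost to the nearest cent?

Volume inside the shell: 87 − 33.1 → 53.9 cm³.
Deposited infill = 0.40 × 53.9 = 21.56 cm³.
Deposited volume: 33.1 + 21.56 → 54.66 cm³.
Mass = 54.66 × 1.07 = 58.4862 g.
Cost = 58.4862 g / 1000 × $88.1/kg = $5.15.

$5.15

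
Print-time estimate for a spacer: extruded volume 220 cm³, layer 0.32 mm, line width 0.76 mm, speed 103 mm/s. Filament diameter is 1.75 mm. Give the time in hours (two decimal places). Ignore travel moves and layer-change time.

Extrusion cross-section: 0.32 × 0.76 → 0.2432 mm².
Total extruded path = 220000/0.2432 = 904605.3 mm.
Time extruding = 904605.3 / 103, so 8782.6 s.
8782.6 s = 2.44 hours.

2.44 hours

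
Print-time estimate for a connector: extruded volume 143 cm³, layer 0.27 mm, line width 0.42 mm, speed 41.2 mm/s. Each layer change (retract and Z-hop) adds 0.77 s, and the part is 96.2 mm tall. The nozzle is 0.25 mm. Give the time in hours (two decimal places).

8.58 hours

Line area: 0.27 × 0.42 → 0.1134 mm².
Toolpath length = 143 cm³ / 0.1134 mm² = 143000 / 0.1134 = 1261022.9 mm.
Print-move time = 1261022.9 / 41.2 = 30607.4 s.
Layers = ⌈96.2/0.27⌉ = 357.
Z-hop total = 357 × 0.77, so 274.89 s.
Altogether 30607.4 + 274.89 = 30882.29 s, i.e. 8.58 hours.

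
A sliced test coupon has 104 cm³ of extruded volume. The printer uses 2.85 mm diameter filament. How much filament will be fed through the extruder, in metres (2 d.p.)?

A = π r² = π × 1.425² = 6.3794 mm².
Length = 104 cm³ / 6.3794 mm² = 104000 / 6.3794 = 16302.47 mm = 16.30 m.

16.30 m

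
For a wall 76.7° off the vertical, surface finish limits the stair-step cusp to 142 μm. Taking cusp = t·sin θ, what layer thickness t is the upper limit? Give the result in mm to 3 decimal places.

Layer height = cusp / sin(76.7°) = 0.142 / 0.9732 = 0.146 mm.

0.146 mm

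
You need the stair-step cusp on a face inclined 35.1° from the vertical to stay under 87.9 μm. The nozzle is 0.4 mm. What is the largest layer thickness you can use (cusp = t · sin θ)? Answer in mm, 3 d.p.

0.153 mm

t = h_c / sin θ = 0.0879 / 0.5750 = 0.153 mm.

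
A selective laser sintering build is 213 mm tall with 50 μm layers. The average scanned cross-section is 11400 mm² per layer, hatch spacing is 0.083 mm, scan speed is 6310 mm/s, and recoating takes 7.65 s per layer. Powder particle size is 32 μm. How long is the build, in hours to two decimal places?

Layers = ⌈213/0.05⌉ = 4260.
Hatch length per layer = 11400 / 0.083, so 137349.4 mm.
Laser time per layer = 137349.4 / 6310 = 21.7669 s.
Per-layer time: 21.7669 + 7.65 → 29.4169 s.
Total: 4260 × 29.4169 s = 125315.994 s → 34.81 hours.

34.81 hours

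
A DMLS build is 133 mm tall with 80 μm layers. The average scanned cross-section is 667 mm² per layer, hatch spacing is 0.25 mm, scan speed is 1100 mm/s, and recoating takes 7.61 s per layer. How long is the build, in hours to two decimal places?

4.64 hours

Layer count = ceil(133 / 0.08) = 1663.
Hatch length per layer: 667 / 0.25 → 2668 mm.
Scan time per layer = 2668 / 1100 = 2.4255 s.
Time per layer = 2.4255 + 7.61 = 10.0355 s.
1663 layers × 10.0355 s/layer = 16689.0365 s, i.e. 4.64 hours.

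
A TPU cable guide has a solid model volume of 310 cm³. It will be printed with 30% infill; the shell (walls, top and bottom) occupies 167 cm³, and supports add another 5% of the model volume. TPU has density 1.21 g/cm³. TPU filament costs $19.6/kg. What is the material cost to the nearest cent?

$5.35

Infill region: 310 − 167 → 143 cm³.
Infill deposited = 0.30 × 143 = 42.9 cm³.
Support = 0.05 × 310 = 15.5 cm³.
Total extruded = 167 + 42.9 + 15.5, so 225.4 cm³.
Mass: 225.4 × 1.21 → 272.734 g.
Cost = 272.734 g / 1000 × $19.6/kg = $5.35.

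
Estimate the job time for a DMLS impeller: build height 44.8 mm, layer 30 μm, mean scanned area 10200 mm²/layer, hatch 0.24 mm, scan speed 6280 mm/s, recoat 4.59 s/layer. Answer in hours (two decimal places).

4.71 hours

Layers = ⌈44.8/0.03⌉ = 1494.
Hatch length per layer = 10200 / 0.24, so 42500 mm.
Laser time per layer: 42500 / 6280 → 6.7675 s.
Per-layer time = 6.7675 + 4.59 = 11.3575 s.
Build time = 1494 × 11.3575 = 16968.105 s = 4.71 hours.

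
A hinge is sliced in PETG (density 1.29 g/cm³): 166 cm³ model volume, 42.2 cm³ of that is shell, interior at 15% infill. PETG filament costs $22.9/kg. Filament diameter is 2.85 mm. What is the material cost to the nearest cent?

$1.80

Volume inside the shell = 166 − 42.2 = 123.8 cm³.
Deposited infill = 0.15 × 123.8, so 18.57 cm³.
Total extruded = 42.2 + 18.57, so 60.77 cm³.
Mass = 60.77 × 1.29, so 78.3933 g.
Cost = 78.3933 g / 1000 × $22.9/kg = $1.80.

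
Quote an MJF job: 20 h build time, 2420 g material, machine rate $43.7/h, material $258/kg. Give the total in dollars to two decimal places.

$1498.36

Time charge = 43.7 × 20, so $874.00.
Material cost: 258 × 2420/1000 → $624.36.
Job cost: 874.00 + 624.36 = $1498.36.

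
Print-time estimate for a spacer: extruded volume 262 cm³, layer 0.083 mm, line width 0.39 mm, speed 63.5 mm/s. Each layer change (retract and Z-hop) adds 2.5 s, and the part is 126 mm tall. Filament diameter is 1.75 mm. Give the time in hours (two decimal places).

Line area = 0.083 × 0.39, so 0.03237 mm².
Total extruded path = 262000/0.03237 = 8093914.1 mm.
Extrusion time = 8093914.1 / 63.5 = 127463.2 s.
Layers = ⌈126/0.083⌉ = 1519.
Non-print overhead = 1519 × 2.5, so 3797.5 s.
Total = 127463.2 + 3797.5 = 131260.7 s = 36.46 hours.

36.46 hours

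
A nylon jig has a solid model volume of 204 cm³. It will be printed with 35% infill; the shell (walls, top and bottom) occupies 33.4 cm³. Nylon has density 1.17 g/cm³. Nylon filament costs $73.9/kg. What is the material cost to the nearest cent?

$8.05

Volume inside the shell = 204 − 33.4 = 170.6 cm³.
Deposited infill = 0.35 × 170.6 = 59.71 cm³.
Deposited volume = 33.4 + 59.71, so 93.11 cm³.
Mass = 93.11 × 1.17, so 108.9387 g.
Cost = 108.9387 g / 1000 × $73.9/kg = $8.05.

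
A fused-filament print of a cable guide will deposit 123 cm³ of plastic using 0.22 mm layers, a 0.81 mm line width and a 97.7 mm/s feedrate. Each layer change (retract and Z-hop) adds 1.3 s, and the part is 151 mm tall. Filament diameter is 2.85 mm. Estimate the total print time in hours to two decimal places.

Bead cross-section = 0.22 × 0.81 = 0.1782 mm².
Toolpath length = 123 cm³ / 0.1782 mm² = 123000 / 0.1782 = 690235.7 mm.
Extrusion time: 690235.7 / 97.7 → 7064.8 s.
Layers = ⌈151/0.22⌉ = 687.
Layer-change overhead = 687 × 1.3 = 893.1 s.
Altogether 7064.8 + 893.1 = 7957.9 s, i.e. 2.21 hours.

2.21 hours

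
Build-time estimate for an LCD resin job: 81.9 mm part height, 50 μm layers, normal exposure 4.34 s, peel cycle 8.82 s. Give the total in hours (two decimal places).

5.99 hours

Number of layers: 81.9 / 0.05 → 1638 (rounded up).
Each layer takes: 4.34 + 8.82 → 13.16 s.
Build time: 1638 × 13.16 s = 21556.08 s, i.e. 5.99 hours.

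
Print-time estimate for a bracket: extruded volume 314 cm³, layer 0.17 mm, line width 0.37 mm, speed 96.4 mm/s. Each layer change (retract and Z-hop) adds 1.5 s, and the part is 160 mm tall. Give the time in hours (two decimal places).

14.78 hours

Bead cross-section: 0.17 × 0.37 → 0.0629 mm².
Total extruded path = 314000/0.0629 = 4992050.9 mm.
Time extruding: 4992050.9 / 96.4 → 51784.8 s.
Layer count = ceil(160 / 0.17) = 942.
Z-hop total = 942 × 1.5 = 1413 s.
Altogether 51784.8 + 1413 = 53197.8 s, i.e. 14.78 hours.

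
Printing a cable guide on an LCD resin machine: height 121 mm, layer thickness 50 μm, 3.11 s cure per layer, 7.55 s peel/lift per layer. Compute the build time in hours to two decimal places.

Layer count = ceil(121 / 0.05) = 2420.
Cycle time = 3.11 + 7.55 = 10.66 s.
Total = 2420 × 10.66 = 25797.2 s = 7.17 hours.

7.17 hours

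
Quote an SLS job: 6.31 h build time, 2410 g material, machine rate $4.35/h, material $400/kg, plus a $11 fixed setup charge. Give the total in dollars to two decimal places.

$1002.45

Machine-time cost = 4.35 × 6.31, so $27.4485.
Material charge: 400 × 2410/1000 → $964.00.
Total = 27.4485 + 964.00 + 11 = 1002.4485 ≈ $1002.45.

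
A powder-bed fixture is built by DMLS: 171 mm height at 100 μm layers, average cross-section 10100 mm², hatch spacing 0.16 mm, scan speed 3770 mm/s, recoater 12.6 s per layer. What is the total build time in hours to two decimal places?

13.94 hours

Layer count = ceil(171 / 0.1) = 1710.
Scan path per layer = 10100 / 0.16 = 63125 mm.
Scan time per layer = 63125 / 3770, so 16.744 s.
Layer cycle: 16.744 + 12.6 → 29.344 s.
1710 layers × 29.344 s/layer = 50178.24 s, i.e. 13.94 hours.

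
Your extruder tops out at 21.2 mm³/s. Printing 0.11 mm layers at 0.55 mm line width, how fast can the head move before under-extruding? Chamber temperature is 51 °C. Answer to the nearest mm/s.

A = 0.11 × 0.55, so 0.0605 mm².
Max speed = 21.2 / 0.0605 = 350.41 ≈ 350 mm/s.

350 mm/s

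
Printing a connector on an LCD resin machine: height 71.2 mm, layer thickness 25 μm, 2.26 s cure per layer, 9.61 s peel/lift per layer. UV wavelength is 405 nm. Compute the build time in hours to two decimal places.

Layer count = ceil(71.2 / 0.025) = 2848.
Per-layer time: 2.26 + 9.61 → 11.87 s.
Build time: 2848 × 11.87 s = 33805.76 s, i.e. 9.39 hours.

9.39 hours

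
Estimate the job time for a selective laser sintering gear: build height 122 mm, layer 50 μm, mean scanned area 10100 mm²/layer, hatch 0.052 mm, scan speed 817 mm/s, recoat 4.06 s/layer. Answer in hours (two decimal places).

163.88 hours

Layers = ⌈122/0.05⌉ = 2440.
Hatch length per layer = 10100 / 0.052 = 194230.8 mm.
Per-layer scan time = 194230.8 / 817, so 237.7366 s.
Layer cycle = 237.7366 + 4.06, so 241.7966 s.
Build time = 2440 × 241.7966 = 589983.704 s = 163.88 hours.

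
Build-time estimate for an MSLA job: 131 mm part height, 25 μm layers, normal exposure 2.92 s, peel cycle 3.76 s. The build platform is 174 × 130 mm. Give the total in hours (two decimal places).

Layer count = ceil(131 / 0.025) = 5240.
Cycle time: 2.92 + 3.76 → 6.68 s.
Total = 5240 × 6.68 = 35003.2 s = 9.72 hours.

9.72 hours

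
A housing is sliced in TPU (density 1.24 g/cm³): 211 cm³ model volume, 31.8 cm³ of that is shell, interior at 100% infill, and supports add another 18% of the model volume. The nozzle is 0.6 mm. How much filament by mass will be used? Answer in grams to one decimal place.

Volume inside the shell = 211 − 31.8 = 179.2 cm³.
Deposited infill: 1.00 × 179.2 → 179.2 cm³.
Support = 0.18 × 211 = 37.98 cm³.
Total printed volume: 31.8 + 179.2 + 37.98 → 248.98 cm³.
Mass = 248.98 × 1.24, so 308.7352 g.

308.7 g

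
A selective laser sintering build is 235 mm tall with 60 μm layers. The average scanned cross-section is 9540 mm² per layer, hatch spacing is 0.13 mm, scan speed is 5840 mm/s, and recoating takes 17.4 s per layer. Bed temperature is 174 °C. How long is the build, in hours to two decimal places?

Layers = ⌈235/0.06⌉ = 3917.
Hatch length per layer: 9540 / 0.13 → 73384.6 mm.
Per-layer scan time = 73384.6 / 5840, so 12.5659 s.
Per-layer time = 12.5659 + 17.4, so 29.9659 s.
Total: 3917 × 29.9659 s = 117376.4303 s → 32.60 hours.

32.60 hours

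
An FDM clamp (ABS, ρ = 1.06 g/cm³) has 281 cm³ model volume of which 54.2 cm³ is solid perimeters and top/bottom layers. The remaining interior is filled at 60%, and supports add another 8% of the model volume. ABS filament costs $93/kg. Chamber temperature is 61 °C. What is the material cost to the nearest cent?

Infill region = 281 − 54.2 = 226.8 cm³.
Infill volume = 0.60 × 226.8 = 136.08 cm³.
Support: 0.08 × 281 → 22.48 cm³.
Total extruded: 54.2 + 136.08 + 22.48 → 212.76 cm³.
Mass: 212.76 × 1.06 → 225.5256 g.
Cost = 225.5256 g / 1000 × $93/kg = $20.97.

$20.97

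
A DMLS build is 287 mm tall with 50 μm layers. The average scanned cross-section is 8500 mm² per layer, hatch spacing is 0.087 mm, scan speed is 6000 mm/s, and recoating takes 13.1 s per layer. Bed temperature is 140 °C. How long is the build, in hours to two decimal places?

Layers = ⌈287/0.05⌉ = 5740.
Per-layer scan distance = 8500 / 0.087, so 97701.1 mm.
Scan time per layer = 97701.1 / 6000, so 16.2835 s.
Per-layer time: 16.2835 + 13.1 → 29.3835 s.
Build time = 5740 × 29.3835 = 168661.29 s = 46.85 hours.

46.85 hours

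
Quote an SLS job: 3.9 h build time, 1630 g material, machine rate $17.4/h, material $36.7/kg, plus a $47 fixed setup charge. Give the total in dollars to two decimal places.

$174.68

Time charge = 17.4 × 3.9, so $67.86.
Feedstock cost = 36.7 × 1630/1000 = $59.821.
Total = 67.86 + 59.821 + 47 = 174.681 ≈ $174.68.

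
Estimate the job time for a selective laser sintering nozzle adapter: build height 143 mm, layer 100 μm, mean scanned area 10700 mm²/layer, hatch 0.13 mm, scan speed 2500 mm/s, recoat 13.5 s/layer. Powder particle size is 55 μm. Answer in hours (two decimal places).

18.44 hours

Layers = ⌈143/0.1⌉ = 1430.
Scan path per layer: 10700 / 0.13 → 82307.7 mm.
Laser time per layer = 82307.7 / 2500 = 32.9231 s.
Per-layer time = 32.9231 + 13.5, so 46.4231 s.
1430 layers × 46.4231 s/layer = 66385.033 s, i.e. 18.44 hours.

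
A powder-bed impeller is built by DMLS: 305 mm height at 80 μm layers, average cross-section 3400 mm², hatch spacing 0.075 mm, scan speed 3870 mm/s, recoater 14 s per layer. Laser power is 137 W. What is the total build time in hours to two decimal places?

Number of layers: 305 / 0.08 → 3813 (rounded up).
Per-layer scan distance = 3400 / 0.075 = 45333.3 mm.
Laser time per layer: 45333.3 / 3870 → 11.714 s.
Layer cycle: 11.714 + 14 → 25.714 s.
Total: 3813 × 25.714 s = 98047.482 s → 27.24 hours.

27.24 hours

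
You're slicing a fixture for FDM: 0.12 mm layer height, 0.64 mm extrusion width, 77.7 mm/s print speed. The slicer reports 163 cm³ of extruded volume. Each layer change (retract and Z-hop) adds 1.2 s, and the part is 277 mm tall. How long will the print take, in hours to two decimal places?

Extrusion cross-section: 0.12 × 0.64 → 0.0768 mm².
Path length: 163000 mm³ / 0.0768 mm² → 2122395.8 mm.
Time extruding = 2122395.8 / 77.7, so 27315.3 s.
Number of layers: 277 / 0.12 → 2309 (rounded up).
Z-hop total = 2309 × 1.2 = 2770.8 s.
Total = 27315.3 + 2770.8 = 30086.1 s = 8.36 hours.

8.36 hours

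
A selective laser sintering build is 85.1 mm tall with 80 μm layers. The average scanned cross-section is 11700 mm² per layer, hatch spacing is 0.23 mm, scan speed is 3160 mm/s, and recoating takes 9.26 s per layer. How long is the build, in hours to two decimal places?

Layers = ⌈85.1/0.08⌉ = 1064.
Scan path per layer: 11700 / 0.23 → 50869.6 mm.
Per-layer scan time = 50869.6 / 3160, so 16.098 s.
Per-layer time: 16.098 + 9.26 → 25.358 s.
Build time = 1064 × 25.358 = 26980.912 s = 7.49 hours.

7.49 hours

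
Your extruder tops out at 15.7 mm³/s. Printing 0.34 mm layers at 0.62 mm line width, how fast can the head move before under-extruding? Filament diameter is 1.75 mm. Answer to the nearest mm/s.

74 mm/s

Bead cross-section: 0.34 × 0.62 → 0.2108 mm².
Max speed = 15.7 / 0.2108 = 74.48 ≈ 74 mm/s.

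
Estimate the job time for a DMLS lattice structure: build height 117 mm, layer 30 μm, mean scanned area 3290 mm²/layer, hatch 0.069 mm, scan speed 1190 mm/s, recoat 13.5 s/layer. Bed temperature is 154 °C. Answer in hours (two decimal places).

Layer count = ceil(117 / 0.03) = 3900.
Scan path per layer = 3290 / 0.069 = 47681.2 mm.
Per-layer scan time = 47681.2 / 1190 = 40.0682 s.
Time per layer = 40.0682 + 13.5 = 53.5682 s.
Total: 3900 × 53.5682 s = 208915.98 s → 58.03 hours.

58.03 hours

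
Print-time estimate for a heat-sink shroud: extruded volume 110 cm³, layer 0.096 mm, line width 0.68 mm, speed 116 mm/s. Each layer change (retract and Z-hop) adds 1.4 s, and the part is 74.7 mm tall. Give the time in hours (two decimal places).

Line area = 0.096 × 0.68, so 0.06528 mm².
Toolpath length = 110 cm³ / 0.06528 mm² = 110000 / 0.06528 = 1685049 mm.
Extrusion time: 1685049 / 116 → 14526.3 s.
Layer count = ceil(74.7 / 0.096) = 779.
Z-hop total: 779 × 1.4 → 1090.6 s.
Total = 14526.3 + 1090.6 = 15616.9 s = 4.34 hours.

4.34 hours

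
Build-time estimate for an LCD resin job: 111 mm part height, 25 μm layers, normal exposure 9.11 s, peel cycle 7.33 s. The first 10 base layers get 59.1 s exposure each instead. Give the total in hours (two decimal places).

Number of layers: 111 / 0.025 → 4440 (rounded up).
Burn-in layers: 10 × (59.1 + 7.33) → 664.3 s.
Normal layers = 4430 × (9.11 + 7.33) = 72829.2 s.
Total = 664.3 + 72829.2 = 73493.5 s = 20.41 hours.

20.41 hours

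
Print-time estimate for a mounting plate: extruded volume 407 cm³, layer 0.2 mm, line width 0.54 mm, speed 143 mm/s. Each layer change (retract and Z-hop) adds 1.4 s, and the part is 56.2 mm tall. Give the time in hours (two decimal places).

7.43 hours

Line area: 0.2 × 0.54 → 0.108 mm².
Path length: 407000 mm³ / 0.108 mm² → 3768518.5 mm.
Time extruding = 3768518.5 / 143 = 26353.3 s.
Layer count = ceil(56.2 / 0.2) = 281.
Non-print overhead = 281 × 1.4 = 393.4 s.
Altogether 26353.3 + 393.4 = 26746.7 s, i.e. 7.43 hours.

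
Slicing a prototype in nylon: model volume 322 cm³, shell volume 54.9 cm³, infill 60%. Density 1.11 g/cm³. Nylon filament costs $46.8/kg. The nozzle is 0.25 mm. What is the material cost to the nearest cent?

$11.18

Volume inside the shell: 322 − 54.9 → 267.1 cm³.
Infill deposited: 0.60 × 267.1 → 160.26 cm³.
Deposited volume: 54.9 + 160.26 → 215.16 cm³.
Mass = 215.16 × 1.11, so 238.8276 g.
At $46.8/kg: 238.8276/1000 × 46.8 = $11.18.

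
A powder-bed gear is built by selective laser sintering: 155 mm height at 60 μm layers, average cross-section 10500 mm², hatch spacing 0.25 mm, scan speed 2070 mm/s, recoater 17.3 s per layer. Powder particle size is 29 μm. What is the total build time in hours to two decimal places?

Number of layers: 155 / 0.06 → 2584 (rounded up).
Per-layer scan distance = 10500 / 0.25 = 42000 mm.
Per-layer scan time = 42000 / 2070 = 20.2899 s.
Layer cycle: 20.2899 + 17.3 → 37.5899 s.
Total: 2584 × 37.5899 s = 97132.3016 s → 26.98 hours.

26.98 hours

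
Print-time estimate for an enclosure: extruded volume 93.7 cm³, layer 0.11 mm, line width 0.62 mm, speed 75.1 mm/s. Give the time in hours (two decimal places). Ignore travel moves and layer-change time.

Extrusion cross-section = 0.11 × 0.62 = 0.0682 mm².
Toolpath length = 93.7 cm³ / 0.0682 mm² = 93700 / 0.0682 = 1373900.3 mm.
Time extruding: 1373900.3 / 75.1 → 18294.3 s.
Converting: 18294.3 s = 5.08 hours.

5.08 hours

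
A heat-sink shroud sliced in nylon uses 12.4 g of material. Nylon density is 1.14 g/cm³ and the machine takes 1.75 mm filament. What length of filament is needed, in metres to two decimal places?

4.52 m

Volume = 12.4 g / 1.14 g·cm⁻³ = 10.8772 cm³ = 10877.2 mm³.
Cross-section of 1.75 mm filament: π·(1.75/2)² = 2.4053 mm².
Length = 10877.2 / 2.4053 = 4522.18 mm = 4.52 m.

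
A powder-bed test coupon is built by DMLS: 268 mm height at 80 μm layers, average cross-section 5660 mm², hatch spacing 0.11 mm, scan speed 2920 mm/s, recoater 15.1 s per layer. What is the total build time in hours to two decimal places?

Number of layers: 268 / 0.08 → 3350 (rounded up).
Per-layer scan distance = 5660 / 0.11 = 51454.5 mm.
Scan time per layer = 51454.5 / 2920, so 17.6214 s.
Per-layer time: 17.6214 + 15.1 → 32.7214 s.
Total: 3350 × 32.7214 s = 109616.69 s → 30.45 hours.

30.45 hours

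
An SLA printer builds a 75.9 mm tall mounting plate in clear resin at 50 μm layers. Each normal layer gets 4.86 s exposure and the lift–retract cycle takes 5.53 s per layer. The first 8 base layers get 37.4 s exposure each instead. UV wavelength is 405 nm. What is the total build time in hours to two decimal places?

Layers = ⌈75.9/0.05⌉ = 1518.
Burn-in layers: 8 × (37.4 + 5.53) → 343.44 s.
Remaining layers = 1510 × (4.86 + 5.53), so 15688.9 s.
Sum: 343.44 + 15688.9 = 16032.34 s → 4.45 hours.

4.45 hours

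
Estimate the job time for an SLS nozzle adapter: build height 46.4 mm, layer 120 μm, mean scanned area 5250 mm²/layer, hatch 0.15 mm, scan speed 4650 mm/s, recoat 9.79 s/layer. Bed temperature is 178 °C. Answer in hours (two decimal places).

1.86 hours

Number of layers: 46.4 / 0.12 → 387 (rounded up).
Per-layer scan distance: 5250 / 0.15 → 35000 mm.
Laser time per layer: 35000 / 4650 → 7.5269 s.
Layer cycle = 7.5269 + 9.79, so 17.3169 s.
Build time = 387 × 17.3169 = 6701.6403 s = 1.86 hours.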